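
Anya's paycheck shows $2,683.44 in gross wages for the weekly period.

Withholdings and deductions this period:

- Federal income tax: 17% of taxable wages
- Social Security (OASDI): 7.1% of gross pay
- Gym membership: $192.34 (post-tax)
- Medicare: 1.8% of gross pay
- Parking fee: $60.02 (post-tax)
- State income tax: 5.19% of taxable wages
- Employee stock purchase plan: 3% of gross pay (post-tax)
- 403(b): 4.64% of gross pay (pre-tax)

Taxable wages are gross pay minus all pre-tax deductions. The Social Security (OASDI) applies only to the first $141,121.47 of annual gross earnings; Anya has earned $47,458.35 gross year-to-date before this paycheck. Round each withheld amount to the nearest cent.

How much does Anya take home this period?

403(b): $2,683.44 × 0.0464 = $124.51
Taxable wages = $2,683.44 − $124.51 = $2,558.93
State income tax: $2,558.93 × 0.0519 = $132.81
Federal income tax: $2,558.93 × 0.17 = $435.02
Social Security (OASDI): cap not yet reached, full $2,683.44 is subject → $2,683.44 × 0.071 = $190.52
Medicare: $2,683.44 × 0.018 = $48.30
Employee stock purchase plan: $2,683.44 × 0.03 = $80.50
Gym membership: $192.34
Parking fee: $60.02
Total deductions = $124.51 + $132.81 + $435.02 + $190.52 + $48.30 + $80.50 + $192.34 + $60.02 = $1,264.02
Net pay = $2,683.44 − $1,264.02 = $1,419.42

$1,419.42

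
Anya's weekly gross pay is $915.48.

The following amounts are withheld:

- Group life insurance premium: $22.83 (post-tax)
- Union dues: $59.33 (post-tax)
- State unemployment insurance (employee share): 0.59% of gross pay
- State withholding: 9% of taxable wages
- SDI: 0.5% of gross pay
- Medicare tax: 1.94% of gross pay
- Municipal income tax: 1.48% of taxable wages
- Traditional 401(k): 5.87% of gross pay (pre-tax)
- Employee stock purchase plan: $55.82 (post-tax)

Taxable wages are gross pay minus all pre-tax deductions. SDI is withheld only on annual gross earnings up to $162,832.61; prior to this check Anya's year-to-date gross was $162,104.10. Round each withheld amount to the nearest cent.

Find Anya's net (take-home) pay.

$606.65

Traditional 401(k): $915.48 × 0.0587 = $53.74
Taxable wages = $915.48 − $53.74 = $861.74
Municipal income tax: $861.74 × 0.0148 = $12.75
State withholding: $861.74 × 0.09 = $77.56
SDI: only $162,832.61 − $162,104.10 = $728.51 of this check is subject → $728.51 × 0.005 = $3.64
Medicare tax: $915.48 × 0.0194 = $17.76
State unemployment insurance (employee share): $915.48 × 0.0059 = $5.40
Group life insurance premium: $22.83
Employee stock purchase plan: $55.82
Union dues: $59.33
Total deductions = $53.74 + $12.75 + $77.56 + $3.64 + $17.76 + $5.40 + $22.83 + $55.82 + $59.33 = $308.83
Net pay = $915.48 − $308.83 = $606.65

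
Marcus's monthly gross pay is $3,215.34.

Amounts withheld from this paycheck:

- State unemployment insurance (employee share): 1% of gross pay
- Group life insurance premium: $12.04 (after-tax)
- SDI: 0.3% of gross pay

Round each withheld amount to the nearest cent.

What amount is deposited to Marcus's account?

State unemployment insurance (employee share): $3,215.34 × 0.01 = $32.15
SDI: $3,215.34 × 0.003 = $9.65
Group life insurance premium: $12.04
Total deductions = $32.15 + $9.65 + $12.04 = $53.84
Net pay = $3,215.34 − $53.84 = $3,161.50

$3,161.50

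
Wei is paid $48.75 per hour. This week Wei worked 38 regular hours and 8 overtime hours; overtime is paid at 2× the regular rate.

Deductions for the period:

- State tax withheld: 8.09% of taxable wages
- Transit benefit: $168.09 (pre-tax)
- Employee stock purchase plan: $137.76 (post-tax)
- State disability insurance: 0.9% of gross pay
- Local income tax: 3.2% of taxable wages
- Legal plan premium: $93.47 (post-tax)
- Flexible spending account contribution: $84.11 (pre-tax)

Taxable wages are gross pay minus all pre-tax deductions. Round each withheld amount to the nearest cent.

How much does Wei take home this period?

$1856.64

Regular pay: 38 × $48.75 = $1852.50
Overtime pay: 8 × $48.75 × 2 = $780.00
Gross pay = $1852.50 + $780.00 = $2632.50
Flexible spending account contribution: $84.11
Transit benefit: $168.09
Pre-tax total = $84.11 + $168.09 = $252.20
Taxable wages = $2632.50 − $252.20 = $2380.30
Local income tax: $2380.30 × 0.032 = $76.17
State tax withheld: $2380.30 × 0.0809 = $192.57
State disability insurance: $2632.50 × 0.009 = $23.69
Legal plan premium: $93.47
Employee stock purchase plan: $137.76
Total deductions = $84.11 + $168.09 + $76.17 + $192.57 + $23.69 + $93.47 + $137.76 = $775.86
Net pay = $2632.50 − $775.86 = $1856.64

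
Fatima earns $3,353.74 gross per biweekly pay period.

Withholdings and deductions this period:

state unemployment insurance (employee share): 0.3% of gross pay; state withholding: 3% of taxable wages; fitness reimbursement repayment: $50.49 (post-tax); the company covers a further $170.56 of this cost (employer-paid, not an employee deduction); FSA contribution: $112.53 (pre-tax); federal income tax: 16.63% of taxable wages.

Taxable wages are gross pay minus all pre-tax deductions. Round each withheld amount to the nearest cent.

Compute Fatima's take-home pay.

$2,544.41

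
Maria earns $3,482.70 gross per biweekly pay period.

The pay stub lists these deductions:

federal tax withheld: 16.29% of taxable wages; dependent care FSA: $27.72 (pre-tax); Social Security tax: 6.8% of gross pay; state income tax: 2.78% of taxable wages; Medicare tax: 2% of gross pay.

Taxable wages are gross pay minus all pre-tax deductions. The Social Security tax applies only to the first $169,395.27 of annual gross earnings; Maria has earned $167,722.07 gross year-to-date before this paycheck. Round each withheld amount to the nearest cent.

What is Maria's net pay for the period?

Dependent care FSA: $27.72
Taxable wages = $3,482.70 − $27.72 = $3,454.98
Federal tax withheld: $3,454.98 × 0.1629 = $562.82
State income tax: $3,454.98 × 0.0278 = $96.05
Social Security tax: only $169,395.27 − $167,722.07 = $1,673.20 of this check is subject → $1,673.20 × 0.068 = $113.78
Medicare tax: $3,482.70 × 0.02 = $69.65
Total deductions = $27.72 + $562.82 + $96.05 + $113.78 + $69.65 = $870.02
Net pay = $3,482.70 − $870.02 = $2,612.68

$2,612.68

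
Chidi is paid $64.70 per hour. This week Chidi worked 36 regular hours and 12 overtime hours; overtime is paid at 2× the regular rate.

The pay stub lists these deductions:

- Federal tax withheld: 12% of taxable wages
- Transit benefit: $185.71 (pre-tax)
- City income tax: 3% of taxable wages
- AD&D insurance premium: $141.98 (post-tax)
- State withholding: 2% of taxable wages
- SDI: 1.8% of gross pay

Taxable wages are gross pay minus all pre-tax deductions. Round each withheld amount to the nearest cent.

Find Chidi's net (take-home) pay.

Regular pay: 36 × $64.70 = $2,329.20
Overtime pay: 12 × $64.70 × 2 = $1,552.80
Gross pay = $2,329.20 + $1,552.80 = $3,882.00
Transit benefit: $185.71
Taxable wages = $3,882.00 − $185.71 = $3,696.29
State withholding: $3,696.29 × 0.02 = $73.93
Federal tax withheld: $3,696.29 × 0.12 = $443.55
City income tax: $3,696.29 × 0.03 = $110.89
SDI: $3,882.00 × 0.018 = $69.88
AD&D insurance premium: $141.98
Total deductions = $185.71 + $73.93 + $443.55 + $110.89 + $69.88 + $141.98 = $1,025.94
Net pay = $3,882.00 − $1,025.94 = $2,856.06

$2,856.06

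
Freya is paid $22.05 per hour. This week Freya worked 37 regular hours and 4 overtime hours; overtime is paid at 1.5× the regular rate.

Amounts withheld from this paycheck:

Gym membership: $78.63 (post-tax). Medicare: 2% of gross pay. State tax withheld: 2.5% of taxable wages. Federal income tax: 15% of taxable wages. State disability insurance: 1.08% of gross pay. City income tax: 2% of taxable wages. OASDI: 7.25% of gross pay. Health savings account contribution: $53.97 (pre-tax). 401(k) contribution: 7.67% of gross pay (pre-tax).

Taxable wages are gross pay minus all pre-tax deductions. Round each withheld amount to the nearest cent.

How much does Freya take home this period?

$484.70

Regular pay: 37 × $22.05 = $815.85
Overtime pay: 4 × $22.05 × 1.5 = $132.30
Gross pay = $815.85 + $132.30 = $948.15
401(k) contribution: $948.15 × 0.0767 = $72.72
Health savings account contribution: $53.97
Pre-tax total = $72.72 + $53.97 = $126.69
Taxable wages = $948.15 − $126.69 = $821.46
State tax withheld: $821.46 × 0.025 = $20.54
City income tax: $821.46 × 0.02 = $16.43
Federal income tax: $821.46 × 0.15 = $123.22
Medicare: $948.15 × 0.02 = $18.96
OASDI: $948.15 × 0.0725 = $68.74
State disability insurance: $948.15 × 0.0108 = $10.24
Gym membership: $78.63
Total deductions = $72.72 + $53.97 + $20.54 + $16.43 + $123.22 + $18.96 + $68.74 + $10.24 + $78.63 = $463.45
Net pay = $948.15 − $463.45 = $484.70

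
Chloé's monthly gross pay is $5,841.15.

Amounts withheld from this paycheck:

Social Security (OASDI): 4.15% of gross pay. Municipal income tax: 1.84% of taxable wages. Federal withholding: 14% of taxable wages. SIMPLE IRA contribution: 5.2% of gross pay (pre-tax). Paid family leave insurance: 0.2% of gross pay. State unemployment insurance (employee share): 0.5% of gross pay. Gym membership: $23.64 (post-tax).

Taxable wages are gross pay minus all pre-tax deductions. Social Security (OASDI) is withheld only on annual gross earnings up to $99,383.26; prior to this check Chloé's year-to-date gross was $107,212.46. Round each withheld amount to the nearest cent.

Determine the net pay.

SIMPLE IRA contribution: $5,841.15 × 0.052 = $303.74
Taxable wages = $5,841.15 − $303.74 = $5,537.41
Municipal income tax: $5,537.41 × 0.0184 = $101.89
Federal withholding: $5,537.41 × 0.14 = $775.24
Social Security (OASDI): annual cap $99,383.26 already reached (YTD $107,212.46), so $0.00
State unemployment insurance (employee share): $5,841.15 × 0.005 = $29.21
Paid family leave insurance: $5,841.15 × 0.002 = $11.68
Gym membership: $23.64
Total deductions = $303.74 + $101.89 + $775.24 + $0.00 + $29.21 + $11.68 + $23.64 = $1,245.40
Net pay = $5,841.15 − $1,245.40 = $4,595.75

$4,595.75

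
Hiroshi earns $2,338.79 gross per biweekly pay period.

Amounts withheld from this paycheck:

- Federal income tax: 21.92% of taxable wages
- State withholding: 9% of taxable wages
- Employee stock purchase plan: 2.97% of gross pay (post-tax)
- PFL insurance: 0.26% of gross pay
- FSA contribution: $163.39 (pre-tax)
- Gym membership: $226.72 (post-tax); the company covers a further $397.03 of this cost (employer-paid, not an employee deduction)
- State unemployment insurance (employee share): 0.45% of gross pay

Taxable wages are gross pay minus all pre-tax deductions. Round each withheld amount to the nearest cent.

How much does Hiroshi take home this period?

$1,189.98

FSA contribution: $163.39
Taxable wages = $2,338.79 − $163.39 = $2,175.40
State withholding: $2,175.40 × 0.09 = $195.79
Federal income tax: $2,175.40 × 0.2192 = $476.85
PFL insurance: $2,338.79 × 0.0026 = $6.08
State unemployment insurance (employee share): $2,338.79 × 0.0045 = $10.52
Employee stock purchase plan: $2,338.79 × 0.0297 = $69.46
Gym membership: $226.72
(Employer's $397.03 toward gym membership is not withheld from the employee.)
Total deductions = $163.39 + $195.79 + $476.85 + $6.08 + $10.52 + $69.46 + $226.72 = $1,148.81
Net pay = $2,338.79 − $1,148.81 = $1,189.98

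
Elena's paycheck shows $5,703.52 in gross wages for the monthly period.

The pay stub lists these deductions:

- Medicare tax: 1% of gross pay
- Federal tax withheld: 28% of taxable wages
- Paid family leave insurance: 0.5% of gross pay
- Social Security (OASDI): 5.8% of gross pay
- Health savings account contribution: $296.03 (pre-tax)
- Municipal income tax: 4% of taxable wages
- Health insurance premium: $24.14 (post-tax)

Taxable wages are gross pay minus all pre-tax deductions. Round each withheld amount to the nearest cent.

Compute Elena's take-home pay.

Health savings account contribution: $296.03
Taxable wages = $5,703.52 − $296.03 = $5,407.49
Federal tax withheld: $5,407.49 × 0.28 = $1,514.10
Municipal income tax: $5,407.49 × 0.04 = $216.30
Social Security (OASDI): $5,703.52 × 0.058 = $330.80
Medicare tax: $5,703.52 × 0.01 = $57.04
Paid family leave insurance: $5,703.52 × 0.005 = $28.52
Health insurance premium: $24.14
Total deductions = $296.03 + $1,514.10 + $216.30 + $330.80 + $57.04 + $28.52 + $24.14 = $2,466.93
Net pay = $5,703.52 − $2,466.93 = $3,236.59

$3,236.59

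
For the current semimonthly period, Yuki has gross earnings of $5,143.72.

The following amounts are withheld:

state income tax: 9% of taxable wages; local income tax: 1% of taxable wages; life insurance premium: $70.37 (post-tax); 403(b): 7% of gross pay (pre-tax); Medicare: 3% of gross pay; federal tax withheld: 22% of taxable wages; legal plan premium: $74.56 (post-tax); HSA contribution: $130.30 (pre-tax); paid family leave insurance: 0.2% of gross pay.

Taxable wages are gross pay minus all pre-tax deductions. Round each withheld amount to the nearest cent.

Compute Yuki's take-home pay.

$2,854.76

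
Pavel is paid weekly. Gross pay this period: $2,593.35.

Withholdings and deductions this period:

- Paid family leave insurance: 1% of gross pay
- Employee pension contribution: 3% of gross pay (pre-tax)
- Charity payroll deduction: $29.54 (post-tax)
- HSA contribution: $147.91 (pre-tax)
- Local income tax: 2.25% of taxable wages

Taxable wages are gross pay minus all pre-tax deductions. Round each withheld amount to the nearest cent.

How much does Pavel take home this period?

Employee pension contribution: $2,593.35 × 0.03 = $77.80
HSA contribution: $147.91
Pre-tax total = $77.80 + $147.91 = $225.71
Taxable wages = $2,593.35 − $225.71 = $2,367.64
Local income tax: $2,367.64 × 0.0225 = $53.27
Paid family leave insurance: $2,593.35 × 0.01 = $25.93
Charity payroll deduction: $29.54
Total deductions = $77.80 + $147.91 + $53.27 + $25.93 + $29.54 = $334.45
Net pay = $2,593.35 − $334.45 = $2,258.90

$2,258.90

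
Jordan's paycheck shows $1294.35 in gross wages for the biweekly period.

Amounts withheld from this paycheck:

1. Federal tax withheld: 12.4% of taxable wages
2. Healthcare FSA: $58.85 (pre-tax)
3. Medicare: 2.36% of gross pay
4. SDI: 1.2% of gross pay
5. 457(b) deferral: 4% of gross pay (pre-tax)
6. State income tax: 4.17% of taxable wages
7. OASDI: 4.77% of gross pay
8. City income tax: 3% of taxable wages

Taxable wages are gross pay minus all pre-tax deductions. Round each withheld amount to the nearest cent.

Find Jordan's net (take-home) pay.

$844.26

Healthcare FSA: $58.85
457(b) deferral: $1294.35 × 0.04 = $51.77
Pre-tax total = $58.85 + $51.77 = $110.62
Taxable wages = $1294.35 − $110.62 = $1183.73
Federal tax withheld: $1183.73 × 0.124 = $146.78
State income tax: $1183.73 × 0.0417 = $49.36
City income tax: $1183.73 × 0.03 = $35.51
Medicare: $1294.35 × 0.0236 = $30.55
OASDI: $1294.35 × 0.0477 = $61.74
SDI: $1294.35 × 0.012 = $15.53
Total deductions = $58.85 + $51.77 + $146.78 + $49.36 + $35.51 + $30.55 + $61.74 + $15.53 = $450.09
Net pay = $1294.35 − $450.09 = $844.26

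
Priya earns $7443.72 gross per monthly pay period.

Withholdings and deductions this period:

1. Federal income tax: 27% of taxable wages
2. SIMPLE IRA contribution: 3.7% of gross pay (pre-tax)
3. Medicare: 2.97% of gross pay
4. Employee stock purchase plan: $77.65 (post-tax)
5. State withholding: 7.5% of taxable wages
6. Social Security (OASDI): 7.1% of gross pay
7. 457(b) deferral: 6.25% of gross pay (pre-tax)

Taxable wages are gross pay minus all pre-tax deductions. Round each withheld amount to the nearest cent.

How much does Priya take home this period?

$3563.28

457(b) deferral: $7443.72 × 0.0625 = $465.23
SIMPLE IRA contribution: $7443.72 × 0.037 = $275.42
Pre-tax total = $465.23 + $275.42 = $740.65
Taxable wages = $7443.72 − $740.65 = $6703.07
State withholding: $6703.07 × 0.075 = $502.73
Federal income tax: $6703.07 × 0.27 = $1809.83
Social Security (OASDI): $7443.72 × 0.071 = $528.50
Medicare: $7443.72 × 0.0297 = $221.08
Employee stock purchase plan: $77.65
Total deductions = $465.23 + $275.42 + $502.73 + $1809.83 + $528.50 + $221.08 + $77.65 = $3880.44
Net pay = $7443.72 − $3880.44 = $3563.28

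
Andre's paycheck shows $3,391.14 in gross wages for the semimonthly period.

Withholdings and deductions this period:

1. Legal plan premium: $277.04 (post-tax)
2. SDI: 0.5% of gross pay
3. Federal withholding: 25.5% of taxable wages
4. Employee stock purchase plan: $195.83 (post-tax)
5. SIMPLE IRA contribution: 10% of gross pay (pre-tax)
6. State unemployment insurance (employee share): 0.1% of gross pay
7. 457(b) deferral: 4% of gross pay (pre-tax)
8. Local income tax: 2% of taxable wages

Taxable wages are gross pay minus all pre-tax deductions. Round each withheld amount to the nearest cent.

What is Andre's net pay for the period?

$1,621.15

SIMPLE IRA contribution: $3,391.14 × 0.1 = $339.11
457(b) deferral: $3,391.14 × 0.04 = $135.65
Pre-tax total = $339.11 + $135.65 = $474.76
Taxable wages = $3,391.14 − $474.76 = $2,916.38
Federal withholding: $2,916.38 × 0.255 = $743.68
Local income tax: $2,916.38 × 0.02 = $58.33
SDI: $3,391.14 × 0.005 = $16.96
State unemployment insurance (employee share): $3,391.14 × 0.001 = $3.39
Legal plan premium: $277.04
Employee stock purchase plan: $195.83
Total deductions = $339.11 + $135.65 + $743.68 + $58.33 + $16.96 + $3.39 + $277.04 + $195.83 = $1,769.99
Net pay = $3,391.14 − $1,769.99 = $1,621.15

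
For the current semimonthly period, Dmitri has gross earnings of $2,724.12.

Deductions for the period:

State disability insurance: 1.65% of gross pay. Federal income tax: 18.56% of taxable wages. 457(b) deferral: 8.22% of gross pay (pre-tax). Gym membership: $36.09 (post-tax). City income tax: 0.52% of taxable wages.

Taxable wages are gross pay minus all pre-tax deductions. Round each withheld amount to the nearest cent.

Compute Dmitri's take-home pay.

$1,942.12

457(b) deferral: $2,724.12 × 0.0822 = $223.92
Taxable wages = $2,724.12 − $223.92 = $2,500.20
Federal income tax: $2,500.20 × 0.1856 = $464.04
City income tax: $2,500.20 × 0.0052 = $13.00
State disability insurance: $2,724.12 × 0.0165 = $44.95
Gym membership: $36.09
Total deductions = $223.92 + $464.04 + $13.00 + $44.95 + $36.09 = $782.00
Net pay = $2,724.12 − $782.00 = $1,942.12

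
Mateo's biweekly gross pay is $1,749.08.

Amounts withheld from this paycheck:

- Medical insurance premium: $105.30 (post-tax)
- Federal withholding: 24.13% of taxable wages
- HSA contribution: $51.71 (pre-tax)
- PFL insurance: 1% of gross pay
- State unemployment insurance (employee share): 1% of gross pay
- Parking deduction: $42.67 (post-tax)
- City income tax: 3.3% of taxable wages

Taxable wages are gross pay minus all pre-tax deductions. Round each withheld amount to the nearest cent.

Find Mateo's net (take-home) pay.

HSA contribution: $51.71
Taxable wages = $1,749.08 − $51.71 = $1,697.37
Federal withholding: $1,697.37 × 0.2413 = $409.58
City income tax: $1,697.37 × 0.033 = $56.01
State unemployment insurance (employee share): $1,749.08 × 0.01 = $17.49
PFL insurance: $1,749.08 × 0.01 = $17.49
Medical insurance premium: $105.30
Parking deduction: $42.67
Total deductions = $51.71 + $409.58 + $56.01 + $17.49 + $17.49 + $105.30 + $42.67 = $700.25
Net pay = $1,749.08 − $700.25 = $1,048.83

$1,048.83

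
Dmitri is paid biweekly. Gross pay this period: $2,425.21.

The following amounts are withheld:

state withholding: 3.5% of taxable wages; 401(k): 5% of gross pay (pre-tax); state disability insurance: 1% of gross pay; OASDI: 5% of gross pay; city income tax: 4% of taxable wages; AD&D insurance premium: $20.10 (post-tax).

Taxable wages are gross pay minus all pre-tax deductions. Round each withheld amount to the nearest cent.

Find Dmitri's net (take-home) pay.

401(k): $2,425.21 × 0.05 = $121.26
Taxable wages = $2,425.21 − $121.26 = $2,303.95
City income tax: $2,303.95 × 0.04 = $92.16
State withholding: $2,303.95 × 0.035 = $80.64
OASDI: $2,425.21 × 0.05 = $121.26
State disability insurance: $2,425.21 × 0.01 = $24.25
AD&D insurance premium: $20.10
Total deductions = $121.26 + $92.16 + $80.64 + $121.26 + $24.25 + $20.10 = $459.67
Net pay = $2,425.21 − $459.67 = $1,965.54

$1,965.54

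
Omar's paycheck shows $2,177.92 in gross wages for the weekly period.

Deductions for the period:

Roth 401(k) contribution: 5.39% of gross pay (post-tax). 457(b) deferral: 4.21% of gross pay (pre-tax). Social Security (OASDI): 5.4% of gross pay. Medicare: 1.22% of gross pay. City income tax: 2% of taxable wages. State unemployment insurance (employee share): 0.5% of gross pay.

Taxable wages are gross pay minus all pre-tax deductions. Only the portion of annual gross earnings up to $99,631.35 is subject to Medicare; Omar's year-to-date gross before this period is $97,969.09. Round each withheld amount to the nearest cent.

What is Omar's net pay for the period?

$1,778.34

457(b) deferral: $2,177.92 × 0.0421 = $91.69
Taxable wages = $2,177.92 − $91.69 = $2,086.23
City income tax: $2,086.23 × 0.02 = $41.72
Medicare: only $99,631.35 − $97,969.09 = $1,662.26 of this check is subject → $1,662.26 × 0.0122 = $20.28
Social Security (OASDI): $2,177.92 × 0.054 = $117.61
State unemployment insurance (employee share): $2,177.92 × 0.005 = $10.89
Roth 401(k) contribution: $2,177.92 × 0.0539 = $117.39
Total deductions = $91.69 + $41.72 + $20.28 + $117.61 + $10.89 + $117.39 = $399.58
Net pay = $2,177.92 − $399.58 = $1,778.34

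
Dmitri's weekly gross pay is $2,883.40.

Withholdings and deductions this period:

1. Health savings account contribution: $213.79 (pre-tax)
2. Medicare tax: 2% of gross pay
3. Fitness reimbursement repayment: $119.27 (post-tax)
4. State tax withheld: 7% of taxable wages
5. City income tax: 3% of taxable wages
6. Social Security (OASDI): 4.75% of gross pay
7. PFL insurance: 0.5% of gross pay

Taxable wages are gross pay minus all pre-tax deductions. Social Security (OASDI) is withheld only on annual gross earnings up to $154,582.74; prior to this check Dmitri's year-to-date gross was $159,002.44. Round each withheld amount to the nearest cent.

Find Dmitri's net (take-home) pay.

Health savings account contribution: $213.79
Taxable wages = $2,883.40 − $213.79 = $2,669.61
State tax withheld: $2,669.61 × 0.07 = $186.87
City income tax: $2,669.61 × 0.03 = $80.09
Medicare tax: $2,883.40 × 0.02 = $57.67
Social Security (OASDI): annual cap $154,582.74 already reached (YTD $159,002.44), so $0.00
PFL insurance: $2,883.40 × 0.005 = $14.42
Fitness reimbursement repayment: $119.27
Total deductions = $213.79 + $186.87 + $80.09 + $57.67 + $0.00 + $14.42 + $119.27 = $672.11
Net pay = $2,883.40 − $672.11 = $2,211.29

$2,211.29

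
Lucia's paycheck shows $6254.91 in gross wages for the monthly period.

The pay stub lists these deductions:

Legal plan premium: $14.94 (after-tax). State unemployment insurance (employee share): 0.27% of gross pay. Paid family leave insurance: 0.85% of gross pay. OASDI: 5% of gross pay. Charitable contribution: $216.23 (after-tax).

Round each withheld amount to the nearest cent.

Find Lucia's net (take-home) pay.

State unemployment insurance (employee share): $6254.91 × 0.0027 = $16.89
Paid family leave insurance: $6254.91 × 0.0085 = $53.17
OASDI: $6254.91 × 0.05 = $312.75
Legal plan premium: $14.94
Charitable contribution: $216.23
Total deductions = $16.89 + $53.17 + $312.75 + $14.94 + $216.23 = $613.98
Net pay = $6254.91 − $613.98 = $5640.93

$5640.93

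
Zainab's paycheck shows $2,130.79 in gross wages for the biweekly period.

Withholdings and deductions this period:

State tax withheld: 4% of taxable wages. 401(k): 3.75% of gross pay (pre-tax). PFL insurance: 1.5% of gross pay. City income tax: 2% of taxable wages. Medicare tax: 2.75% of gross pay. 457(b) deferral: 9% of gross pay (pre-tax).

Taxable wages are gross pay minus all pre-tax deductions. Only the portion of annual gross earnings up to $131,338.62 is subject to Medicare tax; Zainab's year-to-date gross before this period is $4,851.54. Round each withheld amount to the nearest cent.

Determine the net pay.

$1,657.02

401(k): $2,130.79 × 0.0375 = $79.90
457(b) deferral: $2,130.79 × 0.09 = $191.77
Pre-tax total = $79.90 + $191.77 = $271.67
Taxable wages = $2,130.79 − $271.67 = $1,859.12
State tax withheld: $1,859.12 × 0.04 = $74.36
City income tax: $1,859.12 × 0.02 = $37.18
PFL insurance: $2,130.79 × 0.015 = $31.96
Medicare tax: cap not yet reached, full $2,130.79 is subject → $2,130.79 × 0.0275 = $58.60
Total deductions = $79.90 + $191.77 + $74.36 + $37.18 + $31.96 + $58.60 = $473.77
Net pay = $2,130.79 − $473.77 = $1,657.02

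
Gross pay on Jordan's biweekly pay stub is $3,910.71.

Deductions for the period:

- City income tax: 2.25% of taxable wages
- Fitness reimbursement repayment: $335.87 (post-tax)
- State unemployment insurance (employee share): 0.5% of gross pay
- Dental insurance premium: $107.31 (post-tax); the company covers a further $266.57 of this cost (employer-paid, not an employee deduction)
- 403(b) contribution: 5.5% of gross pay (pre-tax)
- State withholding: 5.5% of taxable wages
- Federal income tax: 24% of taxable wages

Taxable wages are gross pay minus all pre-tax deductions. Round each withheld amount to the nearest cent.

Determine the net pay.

$2,059.53

403(b) contribution: $3,910.71 × 0.055 = $215.09
Taxable wages = $3,910.71 − $215.09 = $3,695.62
City income tax: $3,695.62 × 0.0225 = $83.15
State withholding: $3,695.62 × 0.055 = $203.26
Federal income tax: $3,695.62 × 0.24 = $886.95
State unemployment insurance (employee share): $3,910.71 × 0.005 = $19.55
Dental insurance premium: $107.31
Fitness reimbursement repayment: $335.87
(Employer's $266.57 toward dental insurance premium is not withheld from the employee.)
Total deductions = $215.09 + $83.15 + $203.26 + $886.95 + $19.55 + $107.31 + $335.87 = $1,851.18
Net pay = $3,910.71 − $1,851.18 = $2,059.53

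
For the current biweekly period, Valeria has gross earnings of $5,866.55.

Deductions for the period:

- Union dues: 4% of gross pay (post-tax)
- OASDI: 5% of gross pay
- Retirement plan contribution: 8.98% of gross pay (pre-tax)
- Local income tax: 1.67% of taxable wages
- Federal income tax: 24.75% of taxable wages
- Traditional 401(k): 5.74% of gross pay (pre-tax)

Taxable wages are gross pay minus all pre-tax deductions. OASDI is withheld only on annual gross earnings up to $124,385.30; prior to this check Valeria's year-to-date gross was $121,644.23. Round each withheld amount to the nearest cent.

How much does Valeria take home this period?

$3,309.49

Retirement plan contribution: $5,866.55 × 0.0898 = $526.82
Traditional 401(k): $5,866.55 × 0.0574 = $336.74
Pre-tax total = $526.82 + $336.74 = $863.56
Taxable wages = $5,866.55 − $863.56 = $5,002.99
Federal income tax: $5,002.99 × 0.2475 = $1,238.24
Local income tax: $5,002.99 × 0.0167 = $83.55
OASDI: only $124,385.30 − $121,644.23 = $2,741.07 of this check is subject → $2,741.07 × 0.05 = $137.05
Union dues: $5,866.55 × 0.04 = $234.66
Total deductions = $526.82 + $336.74 + $1,238.24 + $83.55 + $137.05 + $234.66 = $2,557.06
Net pay = $5,866.55 − $2,557.06 = $3,309.49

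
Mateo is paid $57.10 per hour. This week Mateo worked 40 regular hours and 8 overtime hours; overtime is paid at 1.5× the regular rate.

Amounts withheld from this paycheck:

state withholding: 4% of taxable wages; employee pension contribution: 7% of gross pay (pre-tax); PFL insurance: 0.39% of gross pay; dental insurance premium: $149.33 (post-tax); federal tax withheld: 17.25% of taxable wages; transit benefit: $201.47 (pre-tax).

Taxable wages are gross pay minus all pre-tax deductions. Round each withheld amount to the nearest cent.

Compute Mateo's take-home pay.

Regular pay: 40 × $57.10 = $2284.00
Overtime pay: 8 × $57.10 × 1.5 = $685.20
Gross pay = $2284.00 + $685.20 = $2969.20
Transit benefit: $201.47
Employee pension contribution: $2969.20 × 0.07 = $207.84
Pre-tax total = $201.47 + $207.84 = $409.31
Taxable wages = $2969.20 − $409.31 = $2559.89
State withholding: $2559.89 × 0.04 = $102.40
Federal tax withheld: $2559.89 × 0.1725 = $441.58
PFL insurance: $2969.20 × 0.0039 = $11.58
Dental insurance premium: $149.33
Total deductions = $201.47 + $207.84 + $102.40 + $441.58 + $11.58 + $149.33 = $1114.20
Net pay = $2969.20 − $1114.20 = $1855.00

$1855.00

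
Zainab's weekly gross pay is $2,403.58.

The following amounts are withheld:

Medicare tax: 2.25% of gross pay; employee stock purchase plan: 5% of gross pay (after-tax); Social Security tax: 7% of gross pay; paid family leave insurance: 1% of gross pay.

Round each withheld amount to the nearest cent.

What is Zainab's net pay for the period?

$2,037.03

Medicare tax: $2,403.58 × 0.0225 = $54.08
Social Security tax: $2,403.58 × 0.07 = $168.25
Paid family leave insurance: $2,403.58 × 0.01 = $24.04
Employee stock purchase plan: $2,403.58 × 0.05 = $120.18
Total deductions = $54.08 + $168.25 + $24.04 + $120.18 = $366.55
Net pay = $2,403.58 − $366.55 = $2,037.03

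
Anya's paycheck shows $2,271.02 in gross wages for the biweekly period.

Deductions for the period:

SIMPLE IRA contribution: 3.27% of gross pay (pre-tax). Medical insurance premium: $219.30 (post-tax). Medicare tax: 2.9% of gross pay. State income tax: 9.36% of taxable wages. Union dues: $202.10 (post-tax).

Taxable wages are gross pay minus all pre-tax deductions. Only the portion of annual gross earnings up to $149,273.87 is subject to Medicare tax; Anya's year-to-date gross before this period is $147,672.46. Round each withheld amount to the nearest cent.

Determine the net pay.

$1,523.30

SIMPLE IRA contribution: $2,271.02 × 0.0327 = $74.26
Taxable wages = $2,271.02 − $74.26 = $2,196.76
State income tax: $2,196.76 × 0.0936 = $205.62
Medicare tax: only $149,273.87 − $147,672.46 = $1,601.41 of this check is subject → $1,601.41 × 0.029 = $46.44
Union dues: $202.10
Medical insurance premium: $219.30
Total deductions = $74.26 + $205.62 + $46.44 + $202.10 + $219.30 = $747.72
Net pay = $2,271.02 − $747.72 = $1,523.30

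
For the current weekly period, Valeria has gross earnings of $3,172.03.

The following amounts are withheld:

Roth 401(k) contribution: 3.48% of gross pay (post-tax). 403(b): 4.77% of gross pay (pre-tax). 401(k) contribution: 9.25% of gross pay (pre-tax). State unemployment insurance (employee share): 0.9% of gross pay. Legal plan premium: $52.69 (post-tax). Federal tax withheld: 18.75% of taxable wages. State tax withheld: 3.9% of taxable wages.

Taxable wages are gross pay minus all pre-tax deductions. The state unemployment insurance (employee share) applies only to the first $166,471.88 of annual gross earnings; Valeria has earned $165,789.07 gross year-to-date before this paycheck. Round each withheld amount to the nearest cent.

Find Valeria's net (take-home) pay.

403(b): $3,172.03 × 0.0477 = $151.31
401(k) contribution: $3,172.03 × 0.0925 = $293.41
Pre-tax total = $151.31 + $293.41 = $444.72
Taxable wages = $3,172.03 − $444.72 = $2,727.31
Federal tax withheld: $2,727.31 × 0.1875 = $511.37
State tax withheld: $2,727.31 × 0.039 = $106.37
State unemployment insurance (employee share): only $166,471.88 − $165,789.07 = $682.81 of this check is subject → $682.81 × 0.009 = $6.15
Legal plan premium: $52.69
Roth 401(k) contribution: $3,172.03 × 0.0348 = $110.39
Total deductions = $151.31 + $293.41 + $511.37 + $106.37 + $6.15 + $52.69 + $110.39 = $1,231.69
Net pay = $3,172.03 − $1,231.69 = $1,940.34

$1,940.34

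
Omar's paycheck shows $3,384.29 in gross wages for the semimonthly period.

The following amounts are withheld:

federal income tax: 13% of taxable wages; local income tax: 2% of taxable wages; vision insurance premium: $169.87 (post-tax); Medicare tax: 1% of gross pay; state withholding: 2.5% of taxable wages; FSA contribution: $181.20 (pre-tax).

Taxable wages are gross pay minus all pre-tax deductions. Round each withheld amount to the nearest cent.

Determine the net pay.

FSA contribution: $181.20
Taxable wages = $3,384.29 − $181.20 = $3,203.09
Federal income tax: $3,203.09 × 0.13 = $416.40
Local income tax: $3,203.09 × 0.02 = $64.06
State withholding: $3,203.09 × 0.025 = $80.08
Medicare tax: $3,384.29 × 0.01 = $33.84
Vision insurance premium: $169.87
Total deductions = $181.20 + $416.40 + $64.06 + $80.08 + $33.84 + $169.87 = $945.45
Net pay = $3,384.29 − $945.45 = $2,438.84

$2,438.84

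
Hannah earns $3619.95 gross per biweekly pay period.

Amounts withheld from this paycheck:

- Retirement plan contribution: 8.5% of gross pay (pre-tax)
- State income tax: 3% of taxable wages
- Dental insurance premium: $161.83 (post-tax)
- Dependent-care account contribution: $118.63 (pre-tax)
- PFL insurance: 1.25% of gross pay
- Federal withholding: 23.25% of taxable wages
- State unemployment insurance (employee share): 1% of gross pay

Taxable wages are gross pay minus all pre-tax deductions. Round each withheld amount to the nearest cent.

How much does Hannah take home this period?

$2112.01

Retirement plan contribution: $3619.95 × 0.085 = $307.70
Dependent-care account contribution: $118.63
Pre-tax total = $307.70 + $118.63 = $426.33
Taxable wages = $3619.95 − $426.33 = $3193.62
Federal withholding: $3193.62 × 0.2325 = $742.52
State income tax: $3193.62 × 0.03 = $95.81
PFL insurance: $3619.95 × 0.0125 = $45.25
State unemployment insurance (employee share): $3619.95 × 0.01 = $36.20
Dental insurance premium: $161.83
Total deductions = $307.70 + $118.63 + $742.52 + $95.81 + $45.25 + $36.20 + $161.83 = $1507.94
Net pay = $3619.95 − $1507.94 = $2112.01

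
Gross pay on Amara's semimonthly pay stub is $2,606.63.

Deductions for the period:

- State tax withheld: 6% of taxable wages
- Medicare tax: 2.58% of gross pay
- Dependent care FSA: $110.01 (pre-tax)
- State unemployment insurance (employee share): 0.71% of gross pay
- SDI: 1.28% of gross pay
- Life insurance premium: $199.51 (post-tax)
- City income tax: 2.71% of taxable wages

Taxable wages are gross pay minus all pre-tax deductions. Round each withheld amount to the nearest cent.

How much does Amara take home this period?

Dependent care FSA: $110.01
Taxable wages = $2,606.63 − $110.01 = $2,496.62
State tax withheld: $2,496.62 × 0.06 = $149.80
City income tax: $2,496.62 × 0.0271 = $67.66
State unemployment insurance (employee share): $2,606.63 × 0.0071 = $18.51
Medicare tax: $2,606.63 × 0.0258 = $67.25
SDI: $2,606.63 × 0.0128 = $33.36
Life insurance premium: $199.51
Total deductions = $110.01 + $149.80 + $67.66 + $18.51 + $67.25 + $33.36 + $199.51 = $646.10
Net pay = $2,606.63 − $646.10 = $1,960.53

$1,960.53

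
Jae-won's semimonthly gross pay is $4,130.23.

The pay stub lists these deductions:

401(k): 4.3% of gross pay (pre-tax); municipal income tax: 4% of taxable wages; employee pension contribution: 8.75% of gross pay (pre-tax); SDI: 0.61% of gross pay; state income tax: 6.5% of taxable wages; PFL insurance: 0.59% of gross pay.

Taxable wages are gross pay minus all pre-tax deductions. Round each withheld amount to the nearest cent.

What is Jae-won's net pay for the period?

$3,164.59

Employee pension contribution: $4,130.23 × 0.0875 = $361.40
401(k): $4,130.23 × 0.043 = $177.60
Pre-tax total = $361.40 + $177.60 = $539.00
Taxable wages = $4,130.23 − $539.00 = $3,591.23
State income tax: $3,591.23 × 0.065 = $233.43
Municipal income tax: $3,591.23 × 0.04 = $143.65
SDI: $4,130.23 × 0.0061 = $25.19
PFL insurance: $4,130.23 × 0.0059 = $24.37
Total deductions = $361.40 + $177.60 + $233.43 + $143.65 + $25.19 + $24.37 = $965.64
Net pay = $4,130.23 − $965.64 = $3,164.59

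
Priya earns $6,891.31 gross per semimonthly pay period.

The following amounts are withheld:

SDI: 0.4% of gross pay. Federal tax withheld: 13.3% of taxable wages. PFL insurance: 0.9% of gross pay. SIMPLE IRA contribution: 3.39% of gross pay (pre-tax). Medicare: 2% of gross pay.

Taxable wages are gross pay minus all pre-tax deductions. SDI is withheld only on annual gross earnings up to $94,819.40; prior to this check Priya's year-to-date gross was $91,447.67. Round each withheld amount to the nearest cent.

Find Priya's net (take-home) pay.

$5,558.88

SIMPLE IRA contribution: $6,891.31 × 0.0339 = $233.62
Taxable wages = $6,891.31 − $233.62 = $6,657.69
Federal tax withheld: $6,657.69 × 0.133 = $885.47
SDI: only $94,819.40 − $91,447.67 = $3,371.73 of this check is subject → $3,371.73 × 0.004 = $13.49
PFL insurance: $6,891.31 × 0.009 = $62.02
Medicare: $6,891.31 × 0.02 = $137.83
Total deductions = $233.62 + $885.47 + $13.49 + $62.02 + $137.83 = $1,332.43
Net pay = $6,891.31 − $1,332.43 = $5,558.88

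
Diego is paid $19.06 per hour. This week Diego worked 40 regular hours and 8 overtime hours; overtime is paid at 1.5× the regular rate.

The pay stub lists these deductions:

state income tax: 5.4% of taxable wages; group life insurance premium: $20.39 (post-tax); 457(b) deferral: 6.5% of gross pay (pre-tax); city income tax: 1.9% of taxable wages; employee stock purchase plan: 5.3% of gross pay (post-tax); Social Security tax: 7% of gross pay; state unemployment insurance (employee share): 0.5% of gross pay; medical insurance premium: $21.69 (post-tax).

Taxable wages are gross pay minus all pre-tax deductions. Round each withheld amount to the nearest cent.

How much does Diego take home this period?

Regular pay: 40 × $19.06 = $762.40
Overtime pay: 8 × $19.06 × 1.5 = $228.72
Gross pay = $762.40 + $228.72 = $991.12
457(b) deferral: $991.12 × 0.065 = $64.42
Taxable wages = $991.12 − $64.42 = $926.70
State income tax: $926.70 × 0.054 = $50.04
City income tax: $926.70 × 0.019 = $17.61
State unemployment insurance (employee share): $991.12 × 0.005 = $4.96
Social Security tax: $991.12 × 0.07 = $69.38
Group life insurance premium: $20.39
Medical insurance premium: $21.69
Employee stock purchase plan: $991.12 × 0.053 = $52.53
Total deductions = $64.42 + $50.04 + $17.61 + $4.96 + $69.38 + $20.39 + $21.69 + $52.53 = $301.02
Net pay = $991.12 − $301.02 = $690.10

$690.10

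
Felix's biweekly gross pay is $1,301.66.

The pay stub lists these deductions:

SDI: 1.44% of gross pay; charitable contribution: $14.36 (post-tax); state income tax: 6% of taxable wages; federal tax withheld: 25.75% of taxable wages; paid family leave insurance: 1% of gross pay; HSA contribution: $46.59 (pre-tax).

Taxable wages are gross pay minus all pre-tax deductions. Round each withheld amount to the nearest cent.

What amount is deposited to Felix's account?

HSA contribution: $46.59
Taxable wages = $1,301.66 − $46.59 = $1,255.07
Federal tax withheld: $1,255.07 × 0.2575 = $323.18
State income tax: $1,255.07 × 0.06 = $75.30
Paid family leave insurance: $1,301.66 × 0.01 = $13.02
SDI: $1,301.66 × 0.0144 = $18.74
Charitable contribution: $14.36
Total deductions = $46.59 + $323.18 + $75.30 + $13.02 + $18.74 + $14.36 = $491.19
Net pay = $1,301.66 − $491.19 = $810.47

$810.47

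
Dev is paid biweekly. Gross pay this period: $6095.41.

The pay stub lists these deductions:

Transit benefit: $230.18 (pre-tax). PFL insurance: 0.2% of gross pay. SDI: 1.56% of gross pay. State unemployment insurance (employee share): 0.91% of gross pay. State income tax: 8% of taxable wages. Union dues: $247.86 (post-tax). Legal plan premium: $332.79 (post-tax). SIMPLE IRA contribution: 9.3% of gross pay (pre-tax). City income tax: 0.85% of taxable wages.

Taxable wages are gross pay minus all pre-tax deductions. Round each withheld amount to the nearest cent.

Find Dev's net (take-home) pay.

SIMPLE IRA contribution: $6095.41 × 0.093 = $566.87
Transit benefit: $230.18
Pre-tax total = $566.87 + $230.18 = $797.05
Taxable wages = $6095.41 − $797.05 = $5298.36
City income tax: $5298.36 × 0.0085 = $45.04
State income tax: $5298.36 × 0.08 = $423.87
SDI: $6095.41 × 0.0156 = $95.09
State unemployment insurance (employee share): $6095.41 × 0.0091 = $55.47
PFL insurance: $6095.41 × 0.002 = $12.19
Legal plan premium: $332.79
Union dues: $247.86
Total deductions = $566.87 + $230.18 + $45.04 + $423.87 + $95.09 + $55.47 + $12.19 + $332.79 + $247.86 = $2009.36
Net pay = $6095.41 − $2009.36 = $4086.05

$4086.05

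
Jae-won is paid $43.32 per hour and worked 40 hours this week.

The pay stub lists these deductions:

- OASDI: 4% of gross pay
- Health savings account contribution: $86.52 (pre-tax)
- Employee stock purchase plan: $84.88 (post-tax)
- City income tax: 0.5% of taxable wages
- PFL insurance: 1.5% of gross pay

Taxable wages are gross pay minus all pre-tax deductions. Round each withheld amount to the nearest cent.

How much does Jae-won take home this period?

$1457.87

Gross pay: 40 × $43.32 = $1732.80
Health savings account contribution: $86.52
Taxable wages = $1732.80 − $86.52 = $1646.28
City income tax: $1646.28 × 0.005 = $8.23
OASDI: $1732.80 × 0.04 = $69.31
PFL insurance: $1732.80 × 0.015 = $25.99
Employee stock purchase plan: $84.88
Total deductions = $86.52 + $8.23 + $69.31 + $25.99 + $84.88 = $274.93
Net pay = $1732.80 − $274.93 = $1457.87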